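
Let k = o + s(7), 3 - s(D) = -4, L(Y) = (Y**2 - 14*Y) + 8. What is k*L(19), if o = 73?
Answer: 8240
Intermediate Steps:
L(Y) = 8 + Y**2 - 14*Y
s(D) = 7 (s(D) = 3 - 1*(-4) = 3 + 4 = 7)
k = 80 (k = 73 + 7 = 80)
k*L(19) = 80*(8 + 19**2 - 14*19) = 80*(8 + 361 - 266) = 80*103 = 8240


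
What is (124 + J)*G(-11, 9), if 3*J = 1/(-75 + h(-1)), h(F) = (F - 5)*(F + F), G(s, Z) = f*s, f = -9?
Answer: 257785/21 ≈ 12275.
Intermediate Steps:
G(s, Z) = -9*s
h(F) = 2*F*(-5 + F) (h(F) = (-5 + F)*(2*F) = 2*F*(-5 + F))
J = -1/189 (J = 1/(3*(-75 + 2*(-1)*(-5 - 1))) = 1/(3*(-75 + 2*(-1)*(-6))) = 1/(3*(-75 + 12)) = (⅓)/(-63) = (⅓)*(-1/63) = -1/189 ≈ -0.0052910)
(124 + J)*G(-11, 9) = (124 - 1/189)*(-9*(-11)) = (23435/189)*99 = 257785/21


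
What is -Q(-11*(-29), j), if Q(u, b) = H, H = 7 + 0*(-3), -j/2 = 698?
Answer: -7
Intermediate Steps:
j = -1396 (j = -2*698 = -1396)
H = 7 (H = 7 + 0 = 7)
Q(u, b) = 7
-Q(-11*(-29), j) = -1*7 = -7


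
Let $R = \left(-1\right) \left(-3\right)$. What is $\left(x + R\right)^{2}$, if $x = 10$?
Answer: $169$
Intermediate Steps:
$R = 3$
$\left(x + R\right)^{2} = \left(10 + 3\right)^{2} = 13^{2} = 169$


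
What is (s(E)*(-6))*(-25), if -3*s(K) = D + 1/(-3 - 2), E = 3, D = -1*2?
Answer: 110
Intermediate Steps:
D = -2
s(K) = 11/15 (s(K) = -(-2 + 1/(-3 - 2))/3 = -(-2 + 1/(-5))/3 = -(-2 - ⅕)/3 = -⅓*(-11/5) = 11/15)
(s(E)*(-6))*(-25) = ((11/15)*(-6))*(-25) = -22/5*(-25) = 110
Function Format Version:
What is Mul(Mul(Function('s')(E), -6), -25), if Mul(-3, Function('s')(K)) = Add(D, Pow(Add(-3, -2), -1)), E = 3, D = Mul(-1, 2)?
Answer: 110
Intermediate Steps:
D = -2
Function('s')(K) = Rational(11, 15) (Function('s')(K) = Mul(Rational(-1, 3), Add(-2, Pow(Add(-3, -2), -1))) = Mul(Rational(-1, 3), Add(-2, Pow(-5, -1))) = Mul(Rational(-1, 3), Add(-2, Rational(-1, 5))) = Mul(Rational(-1, 3), Rational(-11, 5)) = Rational(11, 15))
Mul(Mul(Function('s')(E), -6), -25) = Mul(Mul(Rational(11, 15), -6), -25) = Mul(Rational(-22, 5), -25) = 110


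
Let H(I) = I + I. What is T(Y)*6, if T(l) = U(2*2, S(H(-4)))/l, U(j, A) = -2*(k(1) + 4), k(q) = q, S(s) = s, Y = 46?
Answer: -30/23 ≈ -1.3043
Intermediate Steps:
H(I) = 2*I
U(j, A) = -10 (U(j, A) = -2*(1 + 4) = -2*5 = -10)
T(l) = -10/l
T(Y)*6 = -10/46*6 = -10*1/46*6 = -5/23*6 = -30/23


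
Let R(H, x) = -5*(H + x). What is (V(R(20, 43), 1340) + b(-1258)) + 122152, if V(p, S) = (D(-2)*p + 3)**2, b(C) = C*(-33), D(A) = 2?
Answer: 556795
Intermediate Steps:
R(H, x) = -5*H - 5*x
b(C) = -33*C
V(p, S) = (3 + 2*p)**2 (V(p, S) = (2*p + 3)**2 = (3 + 2*p)**2)
(V(R(20, 43), 1340) + b(-1258)) + 122152 = ((3 + 2*(-5*20 - 5*43))**2 - 33*(-1258)) + 122152 = ((3 + 2*(-100 - 215))**2 + 41514) + 122152 = ((3 + 2*(-315))**2 + 41514) + 122152 = ((3 - 630)**2 + 41514) + 122152 = ((-627)**2 + 41514) + 122152 = (393129 + 41514) + 122152 = 434643 + 122152 = 556795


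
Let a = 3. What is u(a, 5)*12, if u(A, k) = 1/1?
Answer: 12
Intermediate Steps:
u(A, k) = 1
u(a, 5)*12 = 1*12 = 12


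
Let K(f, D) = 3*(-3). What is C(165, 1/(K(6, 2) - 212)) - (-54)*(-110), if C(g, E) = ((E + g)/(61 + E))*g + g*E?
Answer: -409207491/74477 ≈ -5494.4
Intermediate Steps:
K(f, D) = -9
C(g, E) = E*g + g*(E + g)/(61 + E) (C(g, E) = ((E + g)/(61 + E))*g + E*g = g*(E + g)/(61 + E) + E*g = E*g + g*(E + g)/(61 + E))
C(165, 1/(K(6, 2) - 212)) - (-54)*(-110) = 165*(165 + (1/(-9 - 212))² + 62/(-9 - 212))/(61 + 1/(-9 - 212)) - (-54)*(-110) = 165*(165 + (1/(-221))² + 62/(-221))/(61 + 1/(-221)) - 1*5940 = 165*(165 + (-1/221)² + 62*(-1/221))/(61 - 1/221) - 5940 = 165*(165 + 1/48841 - 62/221)/(13480/221) - 5940 = 165*(221/13480)*(8045064/48841) - 5940 = 33185889/74477 - 5940 = -409207491/74477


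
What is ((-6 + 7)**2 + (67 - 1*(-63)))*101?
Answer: 13231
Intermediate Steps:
((-6 + 7)**2 + (67 - 1*(-63)))*101 = (1**2 + (67 + 63))*101 = (1 + 130)*101 = 131*101 = 13231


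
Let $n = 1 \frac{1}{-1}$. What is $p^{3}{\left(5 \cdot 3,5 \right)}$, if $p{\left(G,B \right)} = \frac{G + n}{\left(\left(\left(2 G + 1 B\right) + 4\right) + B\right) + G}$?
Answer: $\frac{2744}{205379} \approx 0.013361$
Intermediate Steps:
$n = -1$ ($n = 1 \left(-1\right) = -1$)
$p{\left(G,B \right)} = \frac{-1 + G}{4 + 2 B + 3 G}$ ($p{\left(G,B \right)} = \frac{G - 1}{\left(\left(\left(2 G + 1 B\right) + 4\right) + B\right) + G} = \frac{-1 + G}{\left(\left(\left(2 G + B\right) + 4\right) + B\right) + G} = \frac{-1 + G}{\left(\left(\left(B + 2 G\right) + 4\right) + B\right) + G} = \frac{-1 + G}{\left(\left(4 + B + 2 G\right) + B\right) + G} = \frac{-1 + G}{\left(4 + 2 B + 2 G\right) + G} = \frac{-1 + G}{4 + 2 B + 3 G}$)
$p^{3}{\left(5 \cdot 3,5 \right)} = \left(\frac{-1 + 5 \cdot 3}{4 + 2 \cdot 5 + 3 \cdot 5 \cdot 3}\right)^{3} = \left(\frac{-1 + 15}{4 + 10 + 3 \cdot 15}\right)^{3} = \left(\frac{1}{4 + 10 + 45} \cdot 14\right)^{3} = \left(\frac{1}{59} \cdot 14\right)^{3} = \left(\frac{14}{59}\right)^{3} = \frac{2744}{205379}$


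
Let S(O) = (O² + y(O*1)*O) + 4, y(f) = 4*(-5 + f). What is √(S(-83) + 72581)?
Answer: √108690 ≈ 329.68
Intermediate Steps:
y(f) = -20 + 4*f
S(O) = 4 + O² + O*(-20 + 4*O) (S(O) = (O² + (-20 + 4*(O*1))*O) + 4 = (O² + (-20 + 4*O)*O) + 4 = (O² + O*(-20 + 4*O)) + 4 = 4 + O² + O*(-20 + 4*O))
√(S(-83) + 72581) = √((4 - 20*(-83) + 5*(-83)²) + 72581) = √((4 + 1660 + 5*6889) + 72581) = √((4 + 1660 + 34445) + 72581) = √(36109 + 72581) = √108690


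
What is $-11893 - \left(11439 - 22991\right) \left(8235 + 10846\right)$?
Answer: $220411819$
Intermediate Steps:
$-11893 - \left(11439 - 22991\right) \left(8235 + 10846\right) = -11893 - \left(-11552\right) 19081 = -11893 - -220423712 = -11893 + 220423712 = 220411819$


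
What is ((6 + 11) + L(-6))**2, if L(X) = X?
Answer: 121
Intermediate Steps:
((6 + 11) + L(-6))**2 = ((6 + 11) - 6)**2 = (17 - 6)**2 = 11**2 = 121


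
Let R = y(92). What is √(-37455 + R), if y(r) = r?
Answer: I*√37363 ≈ 193.3*I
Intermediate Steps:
R = 92
√(-37455 + R) = √(-37455 + 92) = √(-37363) = I*√37363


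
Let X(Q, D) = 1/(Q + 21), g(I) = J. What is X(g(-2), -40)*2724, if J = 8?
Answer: 2724/29 ≈ 93.931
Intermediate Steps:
g(I) = 8
X(Q, D) = 1/(21 + Q)
X(g(-2), -40)*2724 = 2724/(21 + 8) = 2724/29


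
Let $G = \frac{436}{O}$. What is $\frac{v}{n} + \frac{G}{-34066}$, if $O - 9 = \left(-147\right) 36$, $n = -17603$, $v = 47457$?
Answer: $- \frac{4270430395469}{1584011922417} \approx -2.696$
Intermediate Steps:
$O = -5283$ ($O = 9 - 5292 = -5283$)
$G = - \frac{436}{5283}$ ($G = \frac{436}{-5283} = 436 \left(- \frac{1}{5283}\right) = - \frac{436}{5283} \approx -0.082529$)
$\frac{v}{n} + \frac{G}{-34066} = \frac{47457}{-17603} - \frac{436}{5283 \left(-34066\right)} = 47457 \left(- \frac{1}{17603}\right) - - \frac{218}{89985339} = - \frac{47457}{17603} + \frac{218}{89985339} = - \frac{4270430395469}{1584011922417}$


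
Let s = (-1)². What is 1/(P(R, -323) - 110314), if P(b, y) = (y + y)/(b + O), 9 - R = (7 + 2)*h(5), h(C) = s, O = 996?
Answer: -498/54936695 ≈ -9.0650e-6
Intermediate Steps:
s = 1
h(C) = 1
R = 0 (R = 9 - (7 + 2) = 9 - 9 = 0)
P(b, y) = 2*y/(996 + b) (P(b, y) = (y + y)/(b + 996) = (2*y)/(996 + b) = 2*y/(996 + b))
1/(P(R, -323) - 110314) = 1/(2*(-323)/(996 + 0) - 110314) = 1/(2*(-323)/996 - 110314) = 1/(2*(-323)*(1/996) - 110314) = 1/(-323/498 - 110314) = 1/(-54936695/498) = -498/54936695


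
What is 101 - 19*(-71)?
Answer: 1450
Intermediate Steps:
101 - 19*(-71) = 101 + 1349 = 1450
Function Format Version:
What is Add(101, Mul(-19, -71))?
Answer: 1450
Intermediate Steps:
Add(101, Mul(-19, -71)) = Add(101, 1349) = 1450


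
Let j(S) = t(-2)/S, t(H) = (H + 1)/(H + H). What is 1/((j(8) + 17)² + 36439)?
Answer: 1024/37610561 ≈ 2.7226e-5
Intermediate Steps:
t(H) = (1 + H)/(2*H) (t(H) = (1 + H)/((2*H)) = (1 + H)*(1/(2*H)) = (1 + H)/(2*H))
j(S) = 1/(4*S) (j(S) = ((½)*(1 - 2)/(-2))/S = ((½)*(-½)*(-1))/S = 1/(4*S))
1/((j(8) + 17)² + 36439) = 1/(((¼)/8 + 17)² + 36439) = 1/(((¼)*(⅛) + 17)² + 36439) = 1/((1/32 + 17)² + 36439) = 1/((545/32)² + 36439) = 1/(297025/1024 + 36439) = 1/(37610561/1024) = 1024/37610561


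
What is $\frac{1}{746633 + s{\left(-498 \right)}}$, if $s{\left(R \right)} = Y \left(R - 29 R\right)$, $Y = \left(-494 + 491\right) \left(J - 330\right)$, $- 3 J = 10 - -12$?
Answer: $\frac{1}{14857961} \approx 6.7304 \cdot 10^{-8}$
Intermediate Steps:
$J = - \frac{22}{3}$ ($J = - \frac{10 - -12}{3} = - \frac{10 + 12}{3} = \left(- \frac{1}{3}\right) 22 = - \frac{22}{3} \approx -7.3333$)
$Y = 1012$ ($Y = \left(-494 + 491\right) \left(- \frac{22}{3} - 330\right) = \left(-3\right) \left(- \frac{1012}{3}\right) = 1012$)
$s{\left(R \right)} = - 28336 R$ ($s{\left(R \right)} = 1012 \left(R - 29 R\right) = 1012 \left(- 28 R\right) = - 28336 R$)
$\frac{1}{746633 + s{\left(-498 \right)}} = \frac{1}{746633 - -14111328} = \frac{1}{746633 + 14111328} = \frac{1}{14857961}$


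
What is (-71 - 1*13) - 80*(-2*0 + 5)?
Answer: -484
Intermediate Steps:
(-71 - 1*13) - 80*(-2*0 + 5) = (-71 - 13) - 80*(0 + 5) = -84 - 80*5 = -84 - 400 = -484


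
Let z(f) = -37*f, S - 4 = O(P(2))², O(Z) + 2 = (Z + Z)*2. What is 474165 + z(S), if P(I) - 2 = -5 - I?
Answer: 456109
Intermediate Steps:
P(I) = -3 - I (P(I) = 2 + (-5 - I) = -3 - I)
O(Z) = -2 + 4*Z (O(Z) = -2 + (Z + Z)*2 = -2 + (2*Z)*2 = -2 + 4*Z)
S = 488 (S = 4 + (-2 + 4*(-3 - 1*2))² = 4 + (-2 + 4*(-3 - 2))² = 4 + (-2 + 4*(-5))² = 4 + (-2 - 20)² = 4 + (-22)² = 4 + 484 = 488)
474165 + z(S) = 474165 - 37*488 = 474165 - 18056 = 456109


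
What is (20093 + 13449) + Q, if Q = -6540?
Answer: 27002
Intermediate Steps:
(20093 + 13449) + Q = (20093 + 13449) - 6540 = 33542 - 6540 = 27002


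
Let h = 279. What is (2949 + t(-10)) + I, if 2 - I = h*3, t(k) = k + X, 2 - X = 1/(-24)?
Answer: 50545/24 ≈ 2106.0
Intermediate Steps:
X = 49/24 (X = 2 - 1/(-24) = 2 - 1*(-1/24) = 2 + 1/24 = 49/24 ≈ 2.0417)
t(k) = 49/24 + k (t(k) = k + 49/24 = 49/24 + k)
I = -835 (I = 2 - 279*3 = 2 - 1*837 = 2 - 837 = -835)
(2949 + t(-10)) + I = (2949 + (49/24 - 10)) - 835 = (2949 - 191/24) - 835 = 70585/24 - 835 = 50545/24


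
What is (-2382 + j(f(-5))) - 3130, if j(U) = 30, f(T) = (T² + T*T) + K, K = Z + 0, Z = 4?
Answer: -5482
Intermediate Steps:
K = 4 (K = 4 + 0 = 4)
f(T) = 4 + 2*T² (f(T) = (T² + T*T) + 4 = (T² + T²) + 4 = 2*T² + 4 = 4 + 2*T²)
(-2382 + j(f(-5))) - 3130 = (-2382 + 30) - 3130 = -2352 - 3130 = -5482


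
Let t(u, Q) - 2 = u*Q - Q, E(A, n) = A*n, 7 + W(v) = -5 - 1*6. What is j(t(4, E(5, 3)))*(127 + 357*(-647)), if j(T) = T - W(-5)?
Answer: -15005380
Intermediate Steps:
W(v) = -18 (W(v) = -7 + (-5 - 1*6) = -7 + (-5 - 6) = -7 - 11 = -18)
t(u, Q) = 2 - Q + Q*u (t(u, Q) = 2 + (u*Q - Q) = 2 + (Q*u - Q) = 2 + (-Q + Q*u) = 2 - Q + Q*u)
j(T) = 18 + T (j(T) = T - 1*(-18) = T + 18 = 18 + T)
j(t(4, E(5, 3)))*(127 + 357*(-647)) = (18 + (2 - 5*3 + (5*3)*4))*(127 + 357*(-647)) = (18 + (2 - 1*15 + 15*4))*(127 - 230979) = (18 + (2 - 15 + 60))*(-230852) = (18 + 47)*(-230852) = 65*(-230852) = -15005380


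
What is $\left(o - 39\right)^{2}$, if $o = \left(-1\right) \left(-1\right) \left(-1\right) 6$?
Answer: $2025$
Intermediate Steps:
$o = -6$ ($o = 1 \left(-1\right) 6 = \left(-1\right) 6 = -6$)
$\left(o - 39\right)^{2} = \left(-6 - 39\right)^{2} = \left(-45\right)^{2} = 2025$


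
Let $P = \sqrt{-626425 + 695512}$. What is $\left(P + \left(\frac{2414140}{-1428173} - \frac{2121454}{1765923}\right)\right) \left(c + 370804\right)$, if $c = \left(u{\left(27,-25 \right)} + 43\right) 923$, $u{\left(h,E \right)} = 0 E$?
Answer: $- \frac{52521417545071538}{44246378047} + 410493 \sqrt{69087} \approx 1.0671 \cdot 10^{8}$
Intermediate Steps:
$P = \sqrt{69087} \approx 262.84$
$u{\left(h,E \right)} = 0$
$c = 39689$ ($c = \left(0 + 43\right) 923 = 43 \cdot 923 = 39689$)
$\left(P + \left(\frac{2414140}{-1428173} - \frac{2121454}{1765923}\right)\right) \left(c + 370804\right) = \left(\sqrt{69087} + \left(\frac{2414140}{-1428173} - \frac{2121454}{1765923}\right)\right) \left(39689 + 370804\right) = \left(\sqrt{69087} + \left(2414140 \left(- \frac{1}{1428173}\right) - \frac{2121454}{1765923}\right)\right) 410493 = \left(\sqrt{69087} - \frac{383841509198}{132739134141}\right) 410493 = \left(- \frac{383841509198}{132739134141} + \sqrt{69087}\right) 410493 = - \frac{52521417545071538}{44246378047} + 410493 \sqrt{69087}$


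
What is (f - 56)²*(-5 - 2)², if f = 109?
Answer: 137641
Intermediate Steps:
(f - 56)²*(-5 - 2)² = (109 - 56)²*(-5 - 2)² = 53²*(-7)² = 2809*49 = 137641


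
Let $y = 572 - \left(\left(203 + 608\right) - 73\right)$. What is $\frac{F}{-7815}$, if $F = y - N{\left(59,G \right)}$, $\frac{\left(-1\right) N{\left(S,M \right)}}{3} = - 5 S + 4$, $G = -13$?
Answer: $\frac{1039}{7815} \approx 0.13295$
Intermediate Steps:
$y = -166$ ($y = 572 - \left(811 - 73\right) = 572 - 738 = -166$)
$N{\left(S,M \right)} = -12 + 15 S$ ($N{\left(S,M \right)} = - 3 \left(- 5 S + 4\right) = - 3 \left(4 - 5 S\right) = -12 + 15 S$)
$F = -1039$ ($F = -166 - \left(-12 + 15 \cdot 59\right) = -166 - \left(-12 + 885\right) = -166 - 873 = -1039$)
$\frac{F}{-7815} = - \frac{1039}{-7815} = \left(-1039\right) \left(- \frac{1}{7815}\right) = \frac{1039}{7815}$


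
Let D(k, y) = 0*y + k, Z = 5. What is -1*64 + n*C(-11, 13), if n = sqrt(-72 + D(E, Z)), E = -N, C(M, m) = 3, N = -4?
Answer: -64 + 6*I*sqrt(17) ≈ -64.0 + 24.739*I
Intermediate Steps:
E = 4 (E = -1*(-4) = 4)
D(k, y) = k (D(k, y) = 0 + k = k)
n = 2*I*sqrt(17) (n = sqrt(-72 + 4) = sqrt(-68) = 2*I*sqrt(17) ≈ 8.2462*I)
-1*64 + n*C(-11, 13) = -1*64 + (2*I*sqrt(17))*3 = -64 + 6*I*sqrt(17)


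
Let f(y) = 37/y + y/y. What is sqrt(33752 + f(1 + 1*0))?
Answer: sqrt(33790) ≈ 183.82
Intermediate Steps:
f(y) = 1 + 37/y (f(y) = 37/y + 1 = 1 + 37/y)
sqrt(33752 + f(1 + 1*0)) = sqrt(33752 + (37 + (1 + 1*0))/(1 + 1*0)) = sqrt(33752 + (37 + (1 + 0))/(1 + 0)) = sqrt(33752 + (37 + 1)/1) = sqrt(33752 + 1*38) = sqrt(33752 + 38) = sqrt(33790)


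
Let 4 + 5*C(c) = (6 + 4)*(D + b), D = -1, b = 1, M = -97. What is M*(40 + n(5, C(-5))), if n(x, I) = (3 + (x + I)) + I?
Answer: -22504/5 ≈ -4500.8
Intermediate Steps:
C(c) = -⅘ (C(c) = -⅘ + ((6 + 4)*(-1 + 1))/5 = -⅘ + (10*0)/5 = -⅘ + (⅕)*0 = -⅘ + 0 = -⅘)
n(x, I) = 3 + x + 2*I (n(x, I) = (3 + (I + x)) + I = (3 + I + x) + I = 3 + x + 2*I)
M*(40 + n(5, C(-5))) = -97*(40 + (3 + 5 + 2*(-⅘))) = -97*(40 + (3 + 5 - 8/5)) = -97*(40 + 32/5) = -97*232/5 = -22504/5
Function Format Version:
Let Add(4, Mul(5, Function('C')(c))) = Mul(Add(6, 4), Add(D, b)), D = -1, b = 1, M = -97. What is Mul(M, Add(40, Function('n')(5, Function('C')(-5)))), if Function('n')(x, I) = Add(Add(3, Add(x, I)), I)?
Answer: Rational(-22504, 5) ≈ -4500.8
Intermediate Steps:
Function('C')(c) = Rational(-4, 5) (Function('C')(c) = Add(Rational(-4, 5), Mul(Rational(1, 5), Mul(Add(6, 4), Add(-1, 1)))) = Add(Rational(-4, 5), Mul(Rational(1, 5), Mul(10, 0))) = Add(Rational(-4, 5), Mul(Rational(1, 5), 0)) = Add(Rational(-4, 5), 0) = Rational(-4, 5))
Function('n')(x, I) = Add(3, x, Mul(2, I)) (Function('n')(x, I) = Add(Add(3, Add(I, x)), I) = Add(Add(3, I, x), I) = Add(3, x, Mul(2, I)))
Mul(M, Add(40, Function('n')(5, Function('C')(-5)))) = Mul(-97, Add(40, Add(3, 5, Mul(2, Rational(-4, 5))))) = Mul(-97, Add(40, Add(3, 5, Rational(-8, 5)))) = Mul(-97, Add(40, Rational(32, 5))) = Mul(-97, Rational(232, 5)) = Rational(-22504, 5)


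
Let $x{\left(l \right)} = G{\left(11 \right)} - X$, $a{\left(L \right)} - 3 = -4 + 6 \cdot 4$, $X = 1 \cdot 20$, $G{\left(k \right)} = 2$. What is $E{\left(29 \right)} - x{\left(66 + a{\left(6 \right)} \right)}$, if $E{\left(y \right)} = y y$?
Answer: $859$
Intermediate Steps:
$X = 20$
$E{\left(y \right)} = y^{2}$
$a{\left(L \right)} = 23$ ($a{\left(L \right)} = 3 + \left(-4 + 6 \cdot 4\right) = 3 + \left(-4 + 24\right) = 3 + 20 = 23$)
$x{\left(l \right)} = -18$ ($x{\left(l \right)} = 2 - 20 = -18$)
$E{\left(29 \right)} - x{\left(66 + a{\left(6 \right)} \right)} = 29^{2} - -18 = 841 + 18 = 859$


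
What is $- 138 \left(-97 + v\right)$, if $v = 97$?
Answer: $0$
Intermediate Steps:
$- 138 \left(-97 + v\right) = - 138 \left(-97 + 97\right) = \left(-138\right) 0 = 0$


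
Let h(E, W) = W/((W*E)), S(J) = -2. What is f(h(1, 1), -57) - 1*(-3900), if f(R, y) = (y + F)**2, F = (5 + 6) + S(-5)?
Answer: 6204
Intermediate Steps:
h(E, W) = 1/E (h(E, W) = W/((E*W)) = W*(1/(E*W)) = 1/E)
F = 9 (F = (5 + 6) - 2 = 11 - 2 = 9)
f(R, y) = (9 + y)**2 (f(R, y) = (y + 9)**2 = (9 + y)**2)
f(h(1, 1), -57) - 1*(-3900) = (9 - 57)**2 - 1*(-3900) = (-48)**2 + 3900 = 2304 + 3900 = 6204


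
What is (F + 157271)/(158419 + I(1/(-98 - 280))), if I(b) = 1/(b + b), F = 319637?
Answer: 238454/79115 ≈ 3.0140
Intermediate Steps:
I(b) = 1/(2*b)
(F + 157271)/(158419 + I(1/(-98 - 280))) = (319637 + 157271)/(158419 + 1/(2*(1/(-98 - 280)))) = 476908/(158419 + 1/(2*(1/(-378)))) = 476908/(158419 + 1/(2*(-1/378))) = 476908/(158419 + (1/2)*(-378)) = 476908/(158419 - 189) = 476908/158230 = 476908*(1/158230) = 238454/79115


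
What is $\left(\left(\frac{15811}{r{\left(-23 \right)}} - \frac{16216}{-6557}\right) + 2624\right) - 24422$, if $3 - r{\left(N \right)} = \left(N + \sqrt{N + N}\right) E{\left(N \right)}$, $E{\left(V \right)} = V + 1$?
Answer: $- \frac{39392311954391}{1804965061} - \frac{347842 i \sqrt{46}}{275273} \approx -21824.0 - 8.5703 i$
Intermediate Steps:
$E{\left(V \right)} = 1 + V$
$r{\left(N \right)} = 3 - \left(1 + N\right) \left(N + \sqrt{2} \sqrt{N}\right)$ ($r{\left(N \right)} = 3 - \left(N + \sqrt{N + N}\right) \left(1 + N\right) = 3 - \left(N + \sqrt{2 N}\right) \left(1 + N\right) = 3 - \left(N + \sqrt{2} \sqrt{N}\right) \left(1 + N\right) = 3 - \left(1 + N\right) \left(N + \sqrt{2} \sqrt{N}\right)$)
$\left(\left(\frac{15811}{r{\left(-23 \right)}} - \frac{16216}{-6557}\right) + 2624\right) - 24422 = \left(\left(\frac{15811}{3 - - 23 \left(1 - 23\right) - \sqrt{2} \sqrt{-23} \left(1 - 23\right)} - \frac{16216}{-6557}\right) + 2624\right) - 24422 = \left(\left(\frac{15811}{3 - \left(-23\right) \left(-22\right) - \sqrt{2} i \sqrt{23} \left(-22\right)} - - \frac{16216}{6557}\right) + 2624\right) - 24422 = \left(\left(\frac{15811}{3 - 506 + 22 i \sqrt{46}} + \frac{16216}{6557}\right) + 2624\right) - 24422 = \left(\left(\frac{15811}{-503 + 22 i \sqrt{46}} + \frac{16216}{6557}\right) + 2624\right) - 24422 = \left(\left(\frac{16216}{6557} + \frac{15811}{-503 + 22 i \sqrt{46}}\right) + 2624\right) - 24422 = \left(\frac{17221784}{6557} + \frac{15811}{-503 + 22 i \sqrt{46}}\right) - 24422 = - \frac{142913270}{6557} + \frac{15811}{-503 + 22 i \sqrt{46}}$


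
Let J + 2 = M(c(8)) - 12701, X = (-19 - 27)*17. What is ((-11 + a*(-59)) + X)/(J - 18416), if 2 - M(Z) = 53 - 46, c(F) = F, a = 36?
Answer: 2917/31124 ≈ 0.093722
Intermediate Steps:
M(Z) = -5 (M(Z) = 2 - (53 - 46) = 2 - 1*7 = 2 - 7 = -5)
X = -782 (X = -46*17 = -782)
J = -12708 (J = -2 + (-5 - 12701) = -2 - 12706 = -12708)
((-11 + a*(-59)) + X)/(J - 18416) = ((-11 + 36*(-59)) - 782)/(-12708 - 18416) = ((-11 - 2124) - 782)/(-31124) = (-2135 - 782)*(-1/31124) = -2917*(-1/31124) = 2917/31124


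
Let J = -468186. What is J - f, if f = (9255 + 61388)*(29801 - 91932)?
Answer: 4388652047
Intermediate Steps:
f = -4389120233 (f = 70643*(-62131) = -4389120233)
J - f = -468186 - 1*(-4389120233) = -468186 + 4389120233 = 4388652047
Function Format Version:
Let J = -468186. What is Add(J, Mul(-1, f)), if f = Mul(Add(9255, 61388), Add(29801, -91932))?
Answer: 4388652047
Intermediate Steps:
f = -4389120233 (f = Mul(70643, -62131) = -4389120233)
Add(J, Mul(-1, f)) = Add(-468186, Mul(-1, -4389120233)) = Add(-468186, 4389120233) = 4388652047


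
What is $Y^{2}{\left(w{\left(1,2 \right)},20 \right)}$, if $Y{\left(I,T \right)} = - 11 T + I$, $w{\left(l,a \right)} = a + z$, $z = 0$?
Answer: $47524$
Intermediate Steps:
$w{\left(l,a \right)} = a$ ($w{\left(l,a \right)} = a + 0 = a$)
$Y{\left(I,T \right)} = I - 11 T$
$Y^{2}{\left(w{\left(1,2 \right)},20 \right)} = \left(2 - 220\right)^{2} = \left(-218\right)^{2} = 47524$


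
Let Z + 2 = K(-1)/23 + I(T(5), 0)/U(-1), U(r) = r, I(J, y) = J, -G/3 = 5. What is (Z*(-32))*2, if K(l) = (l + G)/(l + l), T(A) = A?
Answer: 9792/23 ≈ 425.74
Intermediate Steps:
G = -15 (G = -3*5 = -15)
K(l) = (-15 + l)/(2*l) (K(l) = (l - 15)/(l + l) = (-15 + l)/((2*l)) = (-15 + l)*(1/(2*l)) = (-15 + l)/(2*l))
Z = -153/23 (Z = -2 + (((½)*(-15 - 1)/(-1))/23 + 5/(-1)) = -2 + (((½)*(-1)*(-16))*(1/23) + 5*(-1)) = -2 + (8*(1/23) - 5) = -2 + (8/23 - 5) = -2 - 107/23 = -153/23 ≈ -6.6522)
(Z*(-32))*2 = -153/23*(-32)*2 = (4896/23)*2 = 9792/23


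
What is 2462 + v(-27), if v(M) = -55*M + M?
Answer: 3920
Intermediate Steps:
v(M) = -54*M
2462 + v(-27) = 2462 - 54*(-27) = 2462 + 1458 = 3920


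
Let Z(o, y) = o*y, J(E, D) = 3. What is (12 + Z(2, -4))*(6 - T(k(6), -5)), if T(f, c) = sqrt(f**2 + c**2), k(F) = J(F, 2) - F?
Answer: 24 - 4*sqrt(34) ≈ 0.67619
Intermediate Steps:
k(F) = 3 - F
T(f, c) = sqrt(c**2 + f**2)
(12 + Z(2, -4))*(6 - T(k(6), -5)) = (12 + 2*(-4))*(6 - sqrt((-5)**2 + (3 - 1*6)**2)) = (12 - 8)*(6 - sqrt(25 + (3 - 6)**2)) = 4*(6 - sqrt(25 + (-3)**2)) = 4*(6 - sqrt(25 + 9)) = 4*(6 - sqrt(34)) = 24 - 4*sqrt(34)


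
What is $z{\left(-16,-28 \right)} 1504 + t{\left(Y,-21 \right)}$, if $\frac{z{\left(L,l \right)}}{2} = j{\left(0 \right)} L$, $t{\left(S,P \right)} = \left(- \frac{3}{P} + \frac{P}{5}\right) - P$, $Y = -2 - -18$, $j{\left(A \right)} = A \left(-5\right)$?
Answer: $\frac{593}{35} \approx 16.943$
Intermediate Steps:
$j{\left(A \right)} = - 5 A$
$Y = 16$ ($Y = -2 + 18 = 16$)
$t{\left(S,P \right)} = - \frac{3}{P} - \frac{4 P}{5}$ ($t{\left(S,P \right)} = \left(- \frac{3}{P} + P \frac{1}{5}\right) - P = \left(- \frac{3}{P} + \frac{P}{5}\right) - P = - \frac{3}{P} - \frac{4 P}{5}$)
$z{\left(L,l \right)} = 0$ ($z{\left(L,l \right)} = 2 \left(-5\right) 0 L = 2 \cdot 0 L = 2 \cdot 0 = 0$)
$z{\left(-16,-28 \right)} 1504 + t{\left(Y,-21 \right)} = 0 \cdot 1504 - \left(- \frac{84}{5} + \frac{3}{-21}\right) = 0 + \left(\left(-3\right) \left(- \frac{1}{21}\right) + \frac{84}{5}\right) = 0 + \left(\frac{1}{7} + \frac{84}{5}\right) = 0 + \frac{593}{35} = \frac{593}{35}$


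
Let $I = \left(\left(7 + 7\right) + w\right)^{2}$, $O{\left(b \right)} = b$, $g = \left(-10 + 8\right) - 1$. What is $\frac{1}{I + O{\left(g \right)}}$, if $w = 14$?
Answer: $\frac{1}{781} \approx 0.0012804$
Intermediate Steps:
$g = -3$ ($g = -2 - 1 = -3$)
$I = 784$ ($I = \left(\left(7 + 7\right) + 14\right)^{2} = \left(14 + 14\right)^{2} = 28^{2} = 784$)
$\frac{1}{I + O{\left(g \right)}} = \frac{1}{784 - 3} = \frac{1}{781}$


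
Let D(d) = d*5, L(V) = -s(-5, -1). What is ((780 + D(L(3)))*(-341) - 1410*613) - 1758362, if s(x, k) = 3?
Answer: -2883557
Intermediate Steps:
L(V) = -3 (L(V) = -1*3 = -3)
D(d) = 5*d
((780 + D(L(3)))*(-341) - 1410*613) - 1758362 = ((780 + 5*(-3))*(-341) - 1410*613) - 1758362 = ((780 - 15)*(-341) - 864330) - 1758362 = (765*(-341) - 864330) - 1758362 = (-260865 - 864330) - 1758362 = -1125195 - 1758362 = -2883557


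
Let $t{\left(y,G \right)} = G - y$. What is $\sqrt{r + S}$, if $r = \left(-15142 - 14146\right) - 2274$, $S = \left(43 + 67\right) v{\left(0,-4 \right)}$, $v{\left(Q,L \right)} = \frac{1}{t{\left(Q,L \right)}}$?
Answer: $\frac{i \sqrt{126358}}{2} \approx 177.73 i$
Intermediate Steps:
$v{\left(Q,L \right)} = \frac{1}{L - Q}$
$S = - \frac{55}{2}$ ($S = \frac{43 + 67}{-4 - 0} = \frac{110}{-4 + 0} = \frac{110}{-4} = 110 \left(- \frac{1}{4}\right) = - \frac{55}{2} \approx -27.5$)
$r = -31562$ ($r = -29288 - 2274 = -31562$)
$\sqrt{r + S} = \sqrt{-31562 - \frac{55}{2}} = \sqrt{- \frac{63179}{2}} = \frac{i \sqrt{126358}}{2}$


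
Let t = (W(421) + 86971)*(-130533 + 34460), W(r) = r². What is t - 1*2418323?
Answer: -25386057799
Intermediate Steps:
t = -25383639476 (t = (421² + 86971)*(-130533 + 34460) = (177241 + 86971)*(-96073) = 264212*(-96073) = -25383639476)
t - 1*2418323 = -25383639476 - 1*2418323 = -25383639476 - 2418323 = -25386057799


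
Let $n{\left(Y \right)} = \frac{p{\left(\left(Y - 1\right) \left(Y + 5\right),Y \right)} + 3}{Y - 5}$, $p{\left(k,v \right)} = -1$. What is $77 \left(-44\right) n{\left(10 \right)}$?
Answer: $- \frac{6776}{5} \approx -1355.2$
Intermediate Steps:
$n{\left(Y \right)} = \frac{2}{-5 + Y}$ ($n{\left(Y \right)} = \frac{-1 + 3}{Y - 5} = \frac{2}{-5 + Y}$)
$77 \left(-44\right) n{\left(10 \right)} = 77 \left(-44\right) \frac{2}{-5 + 10} = - 3388 \cdot \frac{2}{5} = - 3388 \cdot 2 \cdot \frac{1}{5} = \left(-3388\right) \frac{2}{5} = - \frac{6776}{5}$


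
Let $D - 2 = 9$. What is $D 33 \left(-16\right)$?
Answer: $-5808$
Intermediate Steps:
$D = 11$ ($D = 2 + 9 = 11$)
$D 33 \left(-16\right) = 11 \cdot 33 \left(-16\right) = 363 \left(-16\right) = -5808$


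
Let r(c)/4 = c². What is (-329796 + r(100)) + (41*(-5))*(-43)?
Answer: -280981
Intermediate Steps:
r(c) = 4*c²
(-329796 + r(100)) + (41*(-5))*(-43) = (-329796 + 4*100²) + (41*(-5))*(-43) = (-329796 + 4*10000) - 205*(-43) = (-329796 + 40000) + 8815 = -289796 + 8815 = -280981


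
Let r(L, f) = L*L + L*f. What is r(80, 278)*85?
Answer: 2434400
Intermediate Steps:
r(L, f) = L² + L*f
r(80, 278)*85 = (80*(80 + 278))*85 = (80*358)*85 = 28640*85 = 2434400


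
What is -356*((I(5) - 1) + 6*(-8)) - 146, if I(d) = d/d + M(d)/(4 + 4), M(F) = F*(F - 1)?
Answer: 16052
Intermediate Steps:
M(F) = F*(-1 + F)
I(d) = 1 + d*(-1 + d)/8 (I(d) = d/d + (d*(-1 + d))/(4 + 4) = 1 + (d*(-1 + d))/8 = 1 + (d*(-1 + d))*(⅛) = 1 + d*(-1 + d)/8)
-356*((I(5) - 1) + 6*(-8)) - 146 = -356*(((1 + (⅛)*5*(-1 + 5)) - 1) + 6*(-8)) - 146 = -356*(((1 + (⅛)*5*4) - 1) - 48) - 146 = -356*(((1 + 5/2) - 1) - 48) - 146 = -356*((7/2 - 1) - 48) - 146 = -356*(5/2 - 48) - 146 = -356*(-91/2) - 146 = 16198 - 146 = 16052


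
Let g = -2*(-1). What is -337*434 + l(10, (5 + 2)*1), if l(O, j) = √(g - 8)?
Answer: -146258 + I*√6 ≈ -1.4626e+5 + 2.4495*I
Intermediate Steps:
g = 2
l(O, j) = I*√6 (l(O, j) = √(2 - 8) = √(-6) = I*√6)
-337*434 + l(10, (5 + 2)*1) = -337*434 + I*√6 = -146258 + I*√6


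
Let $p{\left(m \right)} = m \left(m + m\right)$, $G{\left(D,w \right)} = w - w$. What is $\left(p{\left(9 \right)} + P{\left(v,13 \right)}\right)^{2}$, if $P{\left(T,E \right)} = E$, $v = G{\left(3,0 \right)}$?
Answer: $30625$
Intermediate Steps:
$G{\left(D,w \right)} = 0$
$v = 0$
$p{\left(m \right)} = 2 m^{2}$ ($p{\left(m \right)} = m 2 m = 2 m^{2}$)
$\left(p{\left(9 \right)} + P{\left(v,13 \right)}\right)^{2} = \left(2 \cdot 9^{2} + 13\right)^{2} = \left(2 \cdot 81 + 13\right)^{2} = \left(162 + 13\right)^{2} = 175^{2} = 30625$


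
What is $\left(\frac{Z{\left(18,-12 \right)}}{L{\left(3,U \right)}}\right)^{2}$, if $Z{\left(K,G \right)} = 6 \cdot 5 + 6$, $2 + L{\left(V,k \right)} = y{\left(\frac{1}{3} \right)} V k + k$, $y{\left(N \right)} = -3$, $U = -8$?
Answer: $\frac{324}{961} \approx 0.33715$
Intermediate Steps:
$L{\left(V,k \right)} = -2 + k - 3 V k$ ($L{\left(V,k \right)} = -2 + \left(- 3 V k + k\right) = -2 - \left(- k + 3 V k\right) = -2 + k - 3 V k$)
$Z{\left(K,G \right)} = 36$ ($Z{\left(K,G \right)} = 30 + 6 = 36$)
$\left(\frac{Z{\left(18,-12 \right)}}{L{\left(3,U \right)}}\right)^{2} = \left(\frac{36}{-2 - 8 - 9 \left(-8\right)}\right)^{2} = \left(\frac{36}{-2 - 8 + 72}\right)^{2} = \left(\frac{36}{62}\right)^{2} = \left(36 \cdot \frac{1}{62}\right)^{2} = \left(\frac{18}{31}\right)^{2} = \frac{324}{961}$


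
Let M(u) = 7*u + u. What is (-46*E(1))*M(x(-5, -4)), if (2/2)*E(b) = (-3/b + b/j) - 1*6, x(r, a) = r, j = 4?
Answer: -16100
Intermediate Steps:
M(u) = 8*u
E(b) = -6 - 3/b + b/4 (E(b) = (-3/b + b/4) - 1*6 = (-3/b + b*(¼)) - 6 = (-3/b + b/4) - 6 = -6 - 3/b + b/4)
(-46*E(1))*M(x(-5, -4)) = (-46*(-6 - 3/1 + (¼)*1))*(8*(-5)) = -46*(-6 - 3*1 + ¼)*(-40) = -46*(-6 - 3 + ¼)*(-40) = -46*(-35/4)*(-40) = (805/2)*(-40) = -16100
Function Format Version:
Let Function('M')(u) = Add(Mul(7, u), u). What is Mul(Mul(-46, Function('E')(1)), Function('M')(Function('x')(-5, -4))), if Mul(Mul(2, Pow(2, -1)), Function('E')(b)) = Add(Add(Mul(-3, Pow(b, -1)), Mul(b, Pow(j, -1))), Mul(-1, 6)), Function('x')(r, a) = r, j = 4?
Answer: -16100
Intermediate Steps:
Function('M')(u) = Mul(8, u)
Function('E')(b) = Add(-6, Mul(-3, Pow(b, -1)), Mul(Rational(1, 4), b)) (Function('E')(b) = Add(Add(Mul(-3, Pow(b, -1)), Mul(b, Pow(4, -1))), Mul(-1, 6)) = Add(Add(Mul(-3, Pow(b, -1)), Mul(b, Rational(1, 4))), -6) = Add(Add(Mul(-3, Pow(b, -1)), Mul(Rational(1, 4), b)), -6) = Add(-6, Mul(-3, Pow(b, -1)), Mul(Rational(1, 4), b)))
Mul(Mul(-46, Function('E')(1)), Function('M')(Function('x')(-5, -4))) = Mul(Mul(-46, Add(-6, Mul(-3, Pow(1, -1)), Mul(Rational(1, 4), 1))), Mul(8, -5)) = Mul(Mul(-46, Add(-6, Mul(-3, 1), Rational(1, 4))), -40) = Mul(Mul(-46, Add(-6, -3, Rational(1, 4))), -40) = Mul(Mul(-46, Rational(-35, 4)), -40) = Mul(Rational(805, 2), -40) = -16100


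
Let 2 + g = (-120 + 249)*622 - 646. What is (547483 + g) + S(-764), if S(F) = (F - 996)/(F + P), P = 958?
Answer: 60825201/97 ≈ 6.2706e+5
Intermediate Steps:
S(F) = (-996 + F)/(958 + F) (S(F) = (F - 996)/(F + 958) = (-996 + F)/(958 + F))
g = 79590 (g = -2 + ((-120 + 249)*622 - 646) = -2 + (129*622 - 646) = -2 + (80238 - 646) = -2 + 79592 = 79590)
(547483 + g) + S(-764) = (547483 + 79590) + (-996 - 764)/(958 - 764) = 627073 - 1760/194 = 627073 + (1/194)*(-1760) = 627073 - 880/97 = 60825201/97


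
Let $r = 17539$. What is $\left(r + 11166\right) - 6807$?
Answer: $21898$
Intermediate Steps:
$\left(r + 11166\right) - 6807 = \left(17539 + 11166\right) - 6807 = 28705 - 6807 = 21898$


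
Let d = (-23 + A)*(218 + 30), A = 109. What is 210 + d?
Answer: 21538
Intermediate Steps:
d = 21328 (d = (-23 + 109)*(218 + 30) = 86*248 = 21328)
210 + d = 210 + 21328 = 21538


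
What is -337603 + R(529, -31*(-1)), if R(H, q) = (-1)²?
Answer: -337602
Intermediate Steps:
R(H, q) = 1
-337603 + R(529, -31*(-1)) = -337603 + 1 = -337602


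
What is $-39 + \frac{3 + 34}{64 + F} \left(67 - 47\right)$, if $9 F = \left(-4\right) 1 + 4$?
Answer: $- \frac{439}{16} \approx -27.438$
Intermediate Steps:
$F = 0$ ($F = \frac{\left(-4\right) 1 + 4}{9} = \frac{-4 + 4}{9} = \frac{1}{9} \cdot 0 = 0$)
$-39 + \frac{3 + 34}{64 + F} \left(67 - 47\right) = -39 + \frac{3 + 34}{64 + 0} \left(67 - 47\right) = -39 + \frac{37}{64} \left(67 - 47\right) = -39 + 37 \cdot \frac{1}{64} \cdot 20 = -39 + \frac{37}{64} \cdot 20 = -39 + \frac{185}{16} = - \frac{439}{16}$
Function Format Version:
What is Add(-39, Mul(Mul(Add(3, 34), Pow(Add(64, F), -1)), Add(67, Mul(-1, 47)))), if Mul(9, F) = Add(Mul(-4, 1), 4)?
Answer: Rational(-439, 16) ≈ -27.438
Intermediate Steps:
F = 0 (F = Mul(Rational(1, 9), Add(Mul(-4, 1), 4)) = Mul(Rational(1, 9), Add(-4, 4)) = Mul(Rational(1, 9), 0) = 0)
Add(-39, Mul(Mul(Add(3, 34), Pow(Add(64, F), -1)), Add(67, Mul(-1, 47)))) = Add(-39, Mul(Mul(Add(3, 34), Pow(Add(64, 0), -1)), Add(67, Mul(-1, 47)))) = Add(-39, Mul(Mul(37, Pow(64, -1)), Add(67, -47))) = Add(-39, Mul(Mul(37, Rational(1, 64)), 20)) = Add(-39, Mul(Rational(37, 64), 20)) = Add(-39, Rational(185, 16)) = Rational(-439, 16)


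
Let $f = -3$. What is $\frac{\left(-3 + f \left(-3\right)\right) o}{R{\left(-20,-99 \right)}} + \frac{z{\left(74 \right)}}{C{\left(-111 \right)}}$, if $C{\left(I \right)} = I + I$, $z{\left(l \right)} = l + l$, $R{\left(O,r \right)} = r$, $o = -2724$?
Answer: $\frac{5426}{33} \approx 164.42$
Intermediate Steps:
$z{\left(l \right)} = 2 l$
$C{\left(I \right)} = 2 I$
$\frac{\left(-3 + f \left(-3\right)\right) o}{R{\left(-20,-99 \right)}} + \frac{z{\left(74 \right)}}{C{\left(-111 \right)}} = \frac{\left(-3 - -9\right) \left(-2724\right)}{-99} + \frac{2 \cdot 74}{2 \left(-111\right)} = \left(-3 + 9\right) \left(-2724\right) \left(- \frac{1}{99}\right) + \frac{148}{-222} = 6 \left(-2724\right) \left(- \frac{1}{99}\right) + 148 \left(- \frac{1}{222}\right) = \left(-16344\right) \left(- \frac{1}{99}\right) - \frac{2}{3} = \frac{1816}{11} - \frac{2}{3} = \frac{5426}{33}$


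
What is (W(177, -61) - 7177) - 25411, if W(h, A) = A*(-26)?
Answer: -31002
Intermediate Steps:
W(h, A) = -26*A
(W(177, -61) - 7177) - 25411 = (-26*(-61) - 7177) - 25411 = (1586 - 7177) - 25411 = -5591 - 25411 = -31002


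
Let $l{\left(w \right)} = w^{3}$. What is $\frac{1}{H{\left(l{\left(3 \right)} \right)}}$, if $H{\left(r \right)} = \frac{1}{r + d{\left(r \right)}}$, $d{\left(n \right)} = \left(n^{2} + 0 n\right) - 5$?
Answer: $751$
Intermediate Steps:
$d{\left(n \right)} = -5 + n^{2}$ ($d{\left(n \right)} = \left(n^{2} + 0\right) - 5 = n^{2} - 5 = -5 + n^{2}$)
$H{\left(r \right)} = \frac{1}{-5 + r + r^{2}}$ ($H{\left(r \right)} = \frac{1}{r + \left(-5 + r^{2}\right)} = \frac{1}{-5 + r + r^{2}}$)
$\frac{1}{H{\left(l{\left(3 \right)} \right)}} = \frac{1}{\frac{1}{-5 + 3^{3} + \left(3^{3}\right)^{2}}} = \frac{1}{\frac{1}{-5 + 27 + 27^{2}}} = \frac{1}{\frac{1}{-5 + 27 + 729}} = \frac{1}{\frac{1}{751}} = 751$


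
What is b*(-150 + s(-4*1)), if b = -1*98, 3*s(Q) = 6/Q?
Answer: 14749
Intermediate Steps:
s(Q) = 2/Q (s(Q) = (6/Q)/3 = 2/Q)
b = -98
b*(-150 + s(-4*1)) = -98*(-150 + 2/((-4*1))) = -98*(-150 + 2/(-4)) = -98*(-150 + 2*(-1/4)) = -98*(-150 - 1/2) = -98*(-301/2) = 14749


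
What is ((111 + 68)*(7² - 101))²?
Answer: 86638864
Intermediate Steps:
((111 + 68)*(7² - 101))² = (179*(49 - 101))² = (179*(-52))² = (-9308)² = 86638864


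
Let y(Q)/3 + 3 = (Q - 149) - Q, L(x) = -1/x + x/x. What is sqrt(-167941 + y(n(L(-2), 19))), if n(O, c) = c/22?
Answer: I*sqrt(168397) ≈ 410.36*I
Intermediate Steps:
L(x) = 1 - 1/x (L(x) = -1/x + 1 = 1 - 1/x)
n(O, c) = c/22 (n(O, c) = c*(1/22) = c/22)
y(Q) = -456 (y(Q) = -9 + 3*((Q - 149) - Q) = -9 + 3*((-149 + Q) - Q) = -9 + 3*(-149) = -9 - 447 = -456)
sqrt(-167941 + y(n(L(-2), 19))) = sqrt(-167941 - 456) = sqrt(-168397) = I*sqrt(168397)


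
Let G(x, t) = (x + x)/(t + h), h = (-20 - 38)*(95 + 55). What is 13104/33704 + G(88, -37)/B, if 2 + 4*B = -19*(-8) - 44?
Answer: 757010942/1950875993 ≈ 0.38804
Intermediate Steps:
h = -8700 (h = -58*150 = -8700)
B = 53/2 (B = -½ + (-19*(-8) - 44)/4 = -½ + (152 - 44)/4 = -½ + (¼)*108 = -½ + 27 = 53/2 ≈ 26.500)
G(x, t) = 2*x/(-8700 + t) (G(x, t) = (x + x)/(t - 8700) = (2*x)/(-8700 + t) = 2*x/(-8700 + t))
13104/33704 + G(88, -37)/B = 13104/33704 + (2*88/(-8700 - 37))/(53/2) = 13104*(1/33704) + (2*88/(-8737))*(2/53) = 1638/4213 + (2*88*(-1/8737))*(2/53) = 1638/4213 - 176/8737*2/53 = 1638/4213 - 352/463061 = 757010942/1950875993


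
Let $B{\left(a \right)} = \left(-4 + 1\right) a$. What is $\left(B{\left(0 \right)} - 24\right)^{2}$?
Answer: $576$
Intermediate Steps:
$B{\left(a \right)} = - 3 a$
$\left(B{\left(0 \right)} - 24\right)^{2} = \left(\left(-3\right) 0 - 24\right)^{2} = \left(0 - 24\right)^{2} = \left(-24\right)^{2} = 576$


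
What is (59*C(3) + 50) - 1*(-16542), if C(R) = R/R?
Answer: 16651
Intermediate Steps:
C(R) = 1
(59*C(3) + 50) - 1*(-16542) = (59*1 + 50) - 1*(-16542) = (59 + 50) + 16542 = 109 + 16542 = 16651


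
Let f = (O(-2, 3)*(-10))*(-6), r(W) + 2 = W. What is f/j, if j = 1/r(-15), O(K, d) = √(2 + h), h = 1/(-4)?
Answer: -510*√7 ≈ -1349.3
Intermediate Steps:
h = -¼ ≈ -0.25000
r(W) = -2 + W
O(K, d) = √7/2 (O(K, d) = √(2 - ¼) = √(7/4) = √7/2)
j = -1/17 (j = 1/(-2 - 15) = 1/(-17) = -1/17 ≈ -0.058824)
f = 30*√7 (f = ((√7/2)*(-10))*(-6) = -5*√7*(-6) = 30*√7 ≈ 79.373)
f/j = (30*√7)/(-1/17) = (30*√7)*(-17) = -510*√7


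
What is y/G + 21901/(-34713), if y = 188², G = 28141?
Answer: 610580231/976858533 ≈ 0.62504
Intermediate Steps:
y = 35344
y/G + 21901/(-34713) = 35344/28141 + 21901/(-34713) = 35344*(1/28141) + 21901*(-1/34713) = 35344/28141 - 21901/34713 = 610580231/976858533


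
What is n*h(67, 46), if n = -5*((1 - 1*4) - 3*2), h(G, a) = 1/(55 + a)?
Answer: 45/101 ≈ 0.44554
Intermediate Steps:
n = 45 (n = -5*((1 - 4) - 6) = -5*(-3 - 6) = -5*(-9) = 45)
n*h(67, 46) = 45/(55 + 46) = 45/101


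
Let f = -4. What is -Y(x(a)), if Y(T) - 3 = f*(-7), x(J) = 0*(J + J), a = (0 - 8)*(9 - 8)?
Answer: -31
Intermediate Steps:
a = -8 (a = -8*1 = -8)
x(J) = 0 (x(J) = 0*(2*J) = 0)
Y(T) = 31 (Y(T) = 3 - 4*(-7) = 3 + 28 = 31)
-Y(x(a)) = -1*31 = -31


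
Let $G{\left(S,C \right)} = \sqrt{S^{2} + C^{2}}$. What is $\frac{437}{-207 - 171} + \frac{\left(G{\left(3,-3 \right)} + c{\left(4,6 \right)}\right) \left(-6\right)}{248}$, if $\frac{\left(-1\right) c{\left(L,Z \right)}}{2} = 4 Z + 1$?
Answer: $\frac{314}{5859} - \frac{9 \sqrt{2}}{124} \approx -0.049052$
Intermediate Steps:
$c{\left(L,Z \right)} = -2 - 8 Z$ ($c{\left(L,Z \right)} = - 2 \left(4 Z + 1\right) = - 2 \left(1 + 4 Z\right) = -2 - 8 Z$)
$G{\left(S,C \right)} = \sqrt{C^{2} + S^{2}}$
$\frac{437}{-207 - 171} + \frac{\left(G{\left(3,-3 \right)} + c{\left(4,6 \right)}\right) \left(-6\right)}{248} = \frac{437}{-207 - 171} + \frac{\left(\sqrt{\left(-3\right)^{2} + 3^{2}} - 50\right) \left(-6\right)}{248} = \frac{437}{-207 - 171} + \left(\sqrt{9 + 9} - 50\right) \left(-6\right) \frac{1}{248} = \frac{437}{-378} + \left(\sqrt{18} - 50\right) \left(-6\right) \frac{1}{248} = 437 \left(- \frac{1}{378}\right) + \left(3 \sqrt{2} - 50\right) \left(-6\right) \frac{1}{248} = - \frac{437}{378} + \left(-50 + 3 \sqrt{2}\right) \left(-6\right) \frac{1}{248} = - \frac{437}{378} + \left(300 - 18 \sqrt{2}\right) \frac{1}{248} = - \frac{437}{378} + \left(\frac{75}{62} - \frac{9 \sqrt{2}}{124}\right) = \frac{314}{5859} - \frac{9 \sqrt{2}}{124}$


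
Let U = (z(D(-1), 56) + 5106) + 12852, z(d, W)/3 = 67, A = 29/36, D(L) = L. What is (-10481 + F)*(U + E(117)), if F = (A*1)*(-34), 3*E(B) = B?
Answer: -191231661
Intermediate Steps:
A = 29/36 (A = 29*(1/36) = 29/36 ≈ 0.80556)
z(d, W) = 201 (z(d, W) = 3*67 = 201)
U = 18159 (U = (201 + 5106) + 12852 = 5307 + 12852 = 18159)
E(B) = B/3
F = -493/18 (F = ((29/36)*1)*(-34) = (29/36)*(-34) = -493/18 ≈ -27.389)
(-10481 + F)*(U + E(117)) = (-10481 - 493/18)*(18159 + (⅓)*117) = -189151*(18159 + 39)/18 = -189151/18*18198 = -191231661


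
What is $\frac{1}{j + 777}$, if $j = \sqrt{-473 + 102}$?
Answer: $\frac{111}{86300} - \frac{i \sqrt{371}}{604100} \approx 0.0012862 - 3.1884 \cdot 10^{-5} i$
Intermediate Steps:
$j = i \sqrt{371}$ ($j = \sqrt{-371} = i \sqrt{371} \approx 19.261 i$)
$\frac{1}{j + 777} = \frac{1}{i \sqrt{371} + 777} = \frac{1}{777 + i \sqrt{371}}$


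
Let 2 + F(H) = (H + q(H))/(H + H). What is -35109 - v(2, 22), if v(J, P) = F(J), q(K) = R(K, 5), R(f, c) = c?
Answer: -140435/4 ≈ -35109.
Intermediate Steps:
q(K) = 5
F(H) = -2 + (5 + H)/(2*H) (F(H) = -2 + (H + 5)/(H + H) = -2 + (5 + H)/((2*H)) = -2 + (5 + H)*(1/(2*H)) = -2 + (5 + H)/(2*H))
v(J, P) = (5 - 3*J)/(2*J)
-35109 - v(2, 22) = -35109 - (5 - 3*2)/(2*2) = -35109 - (5 - 6)/(2*2) = -35109 - (-1)/(2*2) = -35109 - 1*(-¼) = -35109 + ¼ = -140435/4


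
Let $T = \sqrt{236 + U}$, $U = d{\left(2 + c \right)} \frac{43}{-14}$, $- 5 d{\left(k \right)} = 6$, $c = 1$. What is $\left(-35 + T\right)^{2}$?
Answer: $\frac{\left(1225 - \sqrt{293615}\right)^{2}}{1225} \approx 380.96$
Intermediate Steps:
$d{\left(k \right)} = - \frac{6}{5}$ ($d{\left(k \right)} = \left(- \frac{1}{5}\right) 6 = - \frac{6}{5}$)
$U = \frac{129}{35}$ ($U = - \frac{6 \frac{43}{-14}}{5} = - \frac{6 \cdot 43 \left(- \frac{1}{14}\right)}{5} = \left(- \frac{6}{5}\right) \left(- \frac{43}{14}\right) = \frac{129}{35} \approx 3.6857$)
$T = \frac{\sqrt{293615}}{35}$ ($T = \sqrt{236 + \frac{129}{35}} = \sqrt{\frac{8389}{35}} = \frac{\sqrt{293615}}{35} \approx 15.482$)
$\left(-35 + T\right)^{2} = \left(-35 + \frac{\sqrt{293615}}{35}\right)^{2}$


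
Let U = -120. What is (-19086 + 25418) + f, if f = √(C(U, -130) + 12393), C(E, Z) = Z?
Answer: 6332 + √12263 ≈ 6442.7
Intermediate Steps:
f = √12263 (f = √(-130 + 12393) = √12263 ≈ 110.74)
(-19086 + 25418) + f = (-19086 + 25418) + √12263 = 6332 + √12263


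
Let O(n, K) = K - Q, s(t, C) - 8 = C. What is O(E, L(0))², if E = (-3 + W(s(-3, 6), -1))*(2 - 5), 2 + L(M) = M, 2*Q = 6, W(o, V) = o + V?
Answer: 25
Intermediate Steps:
s(t, C) = 8 + C
W(o, V) = V + o
Q = 3 (Q = (½)*6 = 3)
L(M) = -2 + M
E = -30 (E = (-3 + (-1 + (8 + 6)))*(2 - 5) = (-3 + (-1 + 14))*(-3) = (-3 + 13)*(-3) = 10*(-3) = -30)
O(n, K) = -3 + K (O(n, K) = K - 1*3 = K - 3 = -3 + K)
O(E, L(0))² = (-3 + (-2 + 0))² = (-3 - 2)² = (-5)² = 25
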